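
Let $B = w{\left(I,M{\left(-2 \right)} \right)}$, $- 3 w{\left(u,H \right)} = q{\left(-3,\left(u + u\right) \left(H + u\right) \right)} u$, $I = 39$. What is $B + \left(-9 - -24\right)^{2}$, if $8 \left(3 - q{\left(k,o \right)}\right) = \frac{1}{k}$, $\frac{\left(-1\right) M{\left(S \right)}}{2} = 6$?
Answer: $\frac{4451}{24} \approx 185.46$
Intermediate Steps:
$M{\left(S \right)} = -12$ ($M{\left(S \right)} = \left(-2\right) 6 = -12$)
$q{\left(k,o \right)} = 3 - \frac{1}{8 k}$
$w{\left(u,H \right)} = - \frac{73 u}{72}$ ($w{\left(u,H \right)} = - \frac{\left(3 - \frac{1}{8 \left(-3\right)}\right) u}{3} = - \frac{\left(3 - - \frac{1}{24}\right) u}{3} = - \frac{\left(3 + \frac{1}{24}\right) u}{3} = - \frac{\frac{73}{24} u}{3} = - \frac{73 u}{72}$)
$B = - \frac{949}{24}$ ($B = \left(- \frac{73}{72}\right) 39 = - \frac{949}{24} \approx -39.542$)
$B + \left(-9 - -24\right)^{2} = - \frac{949}{24} + \left(-9 - -24\right)^{2} = - \frac{949}{24} + \left(-9 + 24\right)^{2} = - \frac{949}{24} + 15^{2} = - \frac{949}{24} + 225 = \frac{4451}{24}$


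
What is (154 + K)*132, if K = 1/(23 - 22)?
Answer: 20460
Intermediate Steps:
K = 1 (K = 1/1 = 1)
(154 + K)*132 = (154 + 1)*132 = 155*132 = 20460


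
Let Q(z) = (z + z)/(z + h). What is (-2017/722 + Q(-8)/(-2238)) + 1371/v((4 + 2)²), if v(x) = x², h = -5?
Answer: -1313015927/756211248 ≈ -1.7363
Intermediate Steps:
Q(z) = 2*z/(-5 + z) (Q(z) = (z + z)/(z - 5) = (2*z)/(-5 + z) = 2*z/(-5 + z))
(-2017/722 + Q(-8)/(-2238)) + 1371/v((4 + 2)²) = (-2017/722 + (2*(-8)/(-5 - 8))/(-2238)) + 1371/(((4 + 2)²)²) = (-2017*1/722 + (2*(-8)/(-13))*(-1/2238)) + 1371/((6²)²) = (-2017/722 + (2*(-8)*(-1/13))*(-1/2238)) + 1371/(36²) = (-2017/722 + (16/13)*(-1/2238)) + 1371/1296 = (-2017/722 - 8/14547) + 1371*(1/1296) = -29347075/10502934 + 457/432 = -1313015927/756211248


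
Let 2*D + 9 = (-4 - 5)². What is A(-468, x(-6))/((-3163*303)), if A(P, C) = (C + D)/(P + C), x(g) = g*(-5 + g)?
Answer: 17/64212063 ≈ 2.6475e-7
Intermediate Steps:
D = 36 (D = -9/2 + (-4 - 5)²/2 = -9/2 + (½)*(-9)² = -9/2 + (½)*81 = -9/2 + 81/2 = 36)
A(P, C) = (36 + C)/(C + P) (A(P, C) = (C + 36)/(P + C) = (36 + C)/(C + P))
A(-468, x(-6))/((-3163*303)) = ((36 - 6*(-5 - 6))/(-6*(-5 - 6) - 468))/((-3163*303)) = ((36 - 6*(-11))/(-6*(-11) - 468))/(-958389) = ((36 + 66)/(66 - 468))*(-1/958389) = (102/(-402))*(-1/958389) = -1/402*102*(-1/958389) = -17/67*(-1/958389) = 17/64212063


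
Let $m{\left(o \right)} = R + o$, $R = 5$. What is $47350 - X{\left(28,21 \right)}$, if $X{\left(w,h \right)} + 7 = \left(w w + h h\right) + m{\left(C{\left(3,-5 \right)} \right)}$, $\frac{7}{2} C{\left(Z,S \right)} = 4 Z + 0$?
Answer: $\frac{322865}{7} \approx 46124.0$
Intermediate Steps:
$C{\left(Z,S \right)} = \frac{8 Z}{7}$ ($C{\left(Z,S \right)} = \frac{2 \left(4 Z + 0\right)}{7} = \frac{2 \cdot 4 Z}{7} = \frac{8 Z}{7}$)
$m{\left(o \right)} = 5 + o$
$X{\left(w,h \right)} = \frac{10}{7} + h^{2} + w^{2}$ ($X{\left(w,h \right)} = -7 + \left(\left(w w + h h\right) + \left(5 + \frac{8}{7} \cdot 3\right)\right) = -7 + \left(\left(w^{2} + h^{2}\right) + \left(5 + \frac{24}{7}\right)\right) = -7 + \left(\left(h^{2} + w^{2}\right) + \frac{59}{7}\right) = -7 + \left(\frac{59}{7} + h^{2} + w^{2}\right) = \frac{10}{7} + h^{2} + w^{2}$)
$47350 - X{\left(28,21 \right)} = 47350 - \left(\frac{10}{7} + 21^{2} + 28^{2}\right) = 47350 - \left(\frac{10}{7} + 441 + 784\right) = 47350 - \frac{8585}{7} = \frac{322865}{7}$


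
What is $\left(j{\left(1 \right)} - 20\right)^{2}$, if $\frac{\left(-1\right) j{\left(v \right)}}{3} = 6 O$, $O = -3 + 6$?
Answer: $5476$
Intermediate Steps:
$O = 3$
$j{\left(v \right)} = -54$ ($j{\left(v \right)} = - 3 \cdot 6 \cdot 3 = \left(-3\right) 18 = -54$)
$\left(j{\left(1 \right)} - 20\right)^{2} = \left(-54 - 20\right)^{2} = \left(-74\right)^{2} = 5476$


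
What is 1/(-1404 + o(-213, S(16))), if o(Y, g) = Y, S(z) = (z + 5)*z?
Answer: -1/1617 ≈ -0.00061843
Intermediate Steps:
S(z) = z*(5 + z) (S(z) = (5 + z)*z = z*(5 + z))
1/(-1404 + o(-213, S(16))) = 1/(-1404 - 213) = 1/(-1617) = -1/1617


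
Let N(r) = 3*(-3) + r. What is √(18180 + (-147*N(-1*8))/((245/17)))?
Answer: 13*√2715/5 ≈ 135.47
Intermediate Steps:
N(r) = -9 + r
√(18180 + (-147*N(-1*8))/((245/17))) = √(18180 + (-147*(-9 - 1*8))/((245/17))) = √(18180 + (-147*(-9 - 8))/(((1/17)*245))) = √(18180 + (-147*(-17))/(245/17)) = √(18180 + 2499*(17/245)) = √(18180 + 867/5) = √(91767/5) = 13*√2715/5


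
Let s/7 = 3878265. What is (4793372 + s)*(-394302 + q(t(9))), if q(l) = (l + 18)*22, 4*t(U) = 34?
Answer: -12575867953213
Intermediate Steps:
s = 27147855 (s = 7*3878265 = 27147855)
t(U) = 17/2 (t(U) = (1/4)*34 = 17/2)
q(l) = 396 + 22*l (q(l) = (18 + l)*22 = 396 + 22*l)
(4793372 + s)*(-394302 + q(t(9))) = (4793372 + 27147855)*(-394302 + (396 + 22*(17/2))) = 31941227*(-394302 + (396 + 187)) = 31941227*(-394302 + 583) = 31941227*(-393719) = -12575867953213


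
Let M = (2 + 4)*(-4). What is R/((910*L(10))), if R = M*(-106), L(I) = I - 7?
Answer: 424/455 ≈ 0.93187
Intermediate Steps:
L(I) = -7 + I
M = -24 (M = 6*(-4) = -24)
R = 2544 (R = -24*(-106) = 2544)
R/((910*L(10))) = 2544/((910*(-7 + 10))) = 2544/((910*3)) = 2544/2730 = 2544*(1/2730) = 424/455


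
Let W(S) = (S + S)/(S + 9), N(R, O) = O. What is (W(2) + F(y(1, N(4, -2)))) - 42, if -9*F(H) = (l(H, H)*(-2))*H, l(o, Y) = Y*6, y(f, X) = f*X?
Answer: -1198/33 ≈ -36.303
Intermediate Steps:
y(f, X) = X*f
W(S) = 2*S/(9 + S) (W(S) = (2*S)/(9 + S) = 2*S/(9 + S))
l(o, Y) = 6*Y
F(H) = 4*H²/3 (F(H) = -(6*H)*(-2)*H/9 = -(-12*H)*H/9 = -(-4)*H²/3 = 4*H²/3)
(W(2) + F(y(1, N(4, -2)))) - 42 = (2*2/(9 + 2) + 4*(-2*1)²/3) - 42 = (2*2/11 + (4/3)*(-2)²) - 42 = (2*2*(1/11) + (4/3)*4) - 42 = (4/11 + 16/3) - 42 = 188/33 - 42 = -1198/33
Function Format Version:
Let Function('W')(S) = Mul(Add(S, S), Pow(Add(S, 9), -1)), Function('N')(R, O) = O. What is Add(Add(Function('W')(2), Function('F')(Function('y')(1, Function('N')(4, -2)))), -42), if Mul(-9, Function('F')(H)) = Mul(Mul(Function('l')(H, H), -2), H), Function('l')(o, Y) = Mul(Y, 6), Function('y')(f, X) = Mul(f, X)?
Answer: Rational(-1198, 33) ≈ -36.303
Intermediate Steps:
Function('y')(f, X) = Mul(X, f)
Function('W')(S) = Mul(2, S, Pow(Add(9, S), -1)) (Function('W')(S) = Mul(Mul(2, S), Pow(Add(9, S), -1)) = Mul(2, S, Pow(Add(9, S), -1)))
Function('l')(o, Y) = Mul(6, Y)
Function('F')(H) = Mul(Rational(4, 3), Pow(H, 2)) (Function('F')(H) = Mul(Rational(-1, 9), Mul(Mul(Mul(6, H), -2), H)) = Mul(Rational(-1, 9), Mul(Mul(-12, H), H)) = Mul(Rational(-1, 9), Mul(-12, Pow(H, 2))) = Mul(Rational(4, 3), Pow(H, 2)))
Add(Add(Function('W')(2), Function('F')(Function('y')(1, Function('N')(4, -2)))), -42) = Add(Add(Mul(2, 2, Pow(Add(9, 2), -1)), Mul(Rational(4, 3), Pow(Mul(-2, 1), 2))), -42) = Add(Add(Mul(2, 2, Pow(11, -1)), Mul(Rational(4, 3), Pow(-2, 2))), -42) = Add(Add(Mul(2, 2, Rational(1, 11)), Mul(Rational(4, 3), 4)), -42) = Add(Add(Rational(4, 11), Rational(16, 3)), -42) = Add(Rational(188, 33), -42) = Rational(-1198, 33)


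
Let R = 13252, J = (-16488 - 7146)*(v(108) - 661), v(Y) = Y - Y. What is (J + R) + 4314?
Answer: 15639640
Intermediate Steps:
v(Y) = 0
J = 15622074 (J = (-16488 - 7146)*(0 - 661) = -23634*(-661) = 15622074)
(J + R) + 4314 = (15622074 + 13252) + 4314 = 15635326 + 4314 = 15639640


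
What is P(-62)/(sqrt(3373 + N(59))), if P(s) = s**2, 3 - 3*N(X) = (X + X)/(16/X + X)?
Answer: 961*sqrt(92818262238)/4423709 ≈ 66.184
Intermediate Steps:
N(X) = 1 - 2*X/(3*(X + 16/X)) (N(X) = 1 - (X + X)/(3*(16/X + X)) = 1 - 2*X/(3*(X + 16/X)))
P(-62)/(sqrt(3373 + N(59))) = (-62)**2/(sqrt(3373 + (48 + 59**2)/(3*(16 + 59**2)))) = 3844/(sqrt(3373 + (48 + 3481)/(3*(16 + 3481)))) = 3844/(sqrt(3373 + (1/3)*3529/3497)) = 3844/(sqrt(3373 + (1/3)*(1/3497)*3529)) = 3844/(sqrt(3373 + 3529/10491)) = 3844/(sqrt(35389672/10491)) = 3844/((2*sqrt(92818262238)/10491)) = 3844*(sqrt(92818262238)/17694836) = 961*sqrt(92818262238)/4423709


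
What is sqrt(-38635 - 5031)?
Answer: I*sqrt(43666) ≈ 208.96*I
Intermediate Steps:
sqrt(-38635 - 5031) = sqrt(-43666) = I*sqrt(43666)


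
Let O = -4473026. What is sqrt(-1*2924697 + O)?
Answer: I*sqrt(7397723) ≈ 2719.9*I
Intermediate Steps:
sqrt(-1*2924697 + O) = sqrt(-1*2924697 - 4473026) = sqrt(-2924697 - 4473026) = sqrt(-7397723) = I*sqrt(7397723)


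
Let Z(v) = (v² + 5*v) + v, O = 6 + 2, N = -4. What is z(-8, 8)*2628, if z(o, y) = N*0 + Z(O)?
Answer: 294336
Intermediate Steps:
O = 8
Z(v) = v² + 6*v
z(o, y) = 112 (z(o, y) = -4*0 + 8*(6 + 8) = 0 + 8*14 = 0 + 112 = 112)
z(-8, 8)*2628 = 112*2628 = 294336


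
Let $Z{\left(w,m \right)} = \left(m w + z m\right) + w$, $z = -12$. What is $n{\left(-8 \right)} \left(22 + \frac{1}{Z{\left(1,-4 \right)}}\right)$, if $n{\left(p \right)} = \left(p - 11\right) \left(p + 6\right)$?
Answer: $\frac{37658}{45} \approx 836.84$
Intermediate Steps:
$Z{\left(w,m \right)} = w - 12 m + m w$ ($Z{\left(w,m \right)} = \left(m w - 12 m\right) + w = \left(- 12 m + m w\right) + w = w - 12 m + m w$)
$n{\left(p \right)} = \left(-11 + p\right) \left(6 + p\right)$
$n{\left(-8 \right)} \left(22 + \frac{1}{Z{\left(1,-4 \right)}}\right) = \left(-66 + \left(-8\right)^{2} - -40\right) \left(22 + \frac{1}{1 - -48 - 4}\right) = \left(-66 + 64 + 40\right) \left(22 + \frac{1}{1 + 48 - 4}\right) = 38 \left(22 + \frac{1}{45}\right) = 38 \cdot \frac{991}{45} = \frac{37658}{45}$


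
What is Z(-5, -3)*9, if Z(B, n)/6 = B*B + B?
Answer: 1080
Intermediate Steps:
Z(B, n) = 6*B + 6*B² (Z(B, n) = 6*(B*B + B) = 6*(B² + B) = 6*(B + B²) = 6*B + 6*B²)
Z(-5, -3)*9 = (6*(-5)*(1 - 5))*9 = (6*(-5)*(-4))*9 = 120*9 = 1080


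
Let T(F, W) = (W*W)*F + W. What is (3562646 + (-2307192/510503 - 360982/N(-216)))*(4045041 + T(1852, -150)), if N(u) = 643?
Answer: 53452822020302684854212/328253429 ≈ 1.6284e+14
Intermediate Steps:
T(F, W) = W + F*W² (T(F, W) = W²*F + W = F*W² + W = W + F*W²)
(3562646 + (-2307192/510503 - 360982/N(-216)))*(4045041 + T(1852, -150)) = (3562646 + (-2307192/510503 - 360982/643))*(4045041 - 150*(1 + 1852*(-150))) = (3562646 + (-2307192*1/510503 - 360982*1/643))*(4045041 - 150*(1 - 277800)) = (3562646 + (-2307192/510503 - 360982/643))*(4045041 - 150*(-277799)) = (3562646 - 185765918402/328253429)*(4045041 + 41669850) = (1169264999894732/328253429)*45714891 = 53452822020302684854212/328253429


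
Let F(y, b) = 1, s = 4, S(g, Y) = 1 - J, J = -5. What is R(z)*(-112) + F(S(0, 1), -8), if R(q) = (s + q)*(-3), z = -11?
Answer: -2351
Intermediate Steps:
S(g, Y) = 6 (S(g, Y) = 1 - 1*(-5) = 1 + 5 = 6)
R(q) = -12 - 3*q (R(q) = (4 + q)*(-3) = -12 - 3*q)
R(z)*(-112) + F(S(0, 1), -8) = (-12 - 3*(-11))*(-112) + 1 = (-12 + 33)*(-112) + 1 = 21*(-112) + 1 = -2352 + 1 = -2351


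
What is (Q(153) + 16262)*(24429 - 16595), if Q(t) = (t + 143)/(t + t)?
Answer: 19492825156/153 ≈ 1.2740e+8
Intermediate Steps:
Q(t) = (143 + t)/(2*t) (Q(t) = (143 + t)/((2*t)) = (143 + t)*(1/(2*t)) = (143 + t)/(2*t))
(Q(153) + 16262)*(24429 - 16595) = ((½)*(143 + 153)/153 + 16262)*(24429 - 16595) = ((½)*(1/153)*296 + 16262)*7834 = (148/153 + 16262)*7834 = (2488234/153)*7834 = 19492825156/153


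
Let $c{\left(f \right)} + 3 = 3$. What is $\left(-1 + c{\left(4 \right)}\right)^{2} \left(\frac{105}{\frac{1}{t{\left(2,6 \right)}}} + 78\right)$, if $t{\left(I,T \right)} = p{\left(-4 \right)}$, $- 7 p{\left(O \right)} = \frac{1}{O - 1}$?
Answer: $81$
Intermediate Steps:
$p{\left(O \right)} = - \frac{1}{7 \left(-1 + O\right)}$ ($p{\left(O \right)} = - \frac{1}{7 \left(O - 1\right)} = - \frac{1}{7 \left(-1 + O\right)}$)
$c{\left(f \right)} = 0$ ($c{\left(f \right)} = -3 + 3 = 0$)
$t{\left(I,T \right)} = \frac{1}{35}$ ($t{\left(I,T \right)} = - \frac{1}{-7 + 7 \left(-4\right)} = - \frac{1}{-7 - 28} = - \frac{1}{-35} = \left(-1\right) \left(- \frac{1}{35}\right) = \frac{1}{35}$)
$\left(-1 + c{\left(4 \right)}\right)^{2} \left(\frac{105}{\frac{1}{t{\left(2,6 \right)}}} + 78\right) = \left(-1 + 0\right)^{2} \left(\frac{105}{\frac{1}{\frac{1}{35}}} + 78\right) = \left(-1\right)^{2} \left(\frac{105}{35} + 78\right) = 1 \left(105 \cdot \frac{1}{35} + 78\right) = 1 \left(3 + 78\right) = 1 \cdot 81 = 81$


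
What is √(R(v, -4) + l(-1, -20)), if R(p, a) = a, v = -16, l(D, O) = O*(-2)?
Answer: 6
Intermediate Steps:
l(D, O) = -2*O
√(R(v, -4) + l(-1, -20)) = √(-4 - 2*(-20)) = √(-4 + 40) = √36 = 6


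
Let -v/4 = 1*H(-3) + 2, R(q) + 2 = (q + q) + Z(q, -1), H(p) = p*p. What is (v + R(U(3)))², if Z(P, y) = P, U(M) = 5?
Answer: 961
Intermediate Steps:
H(p) = p²
R(q) = -2 + 3*q (R(q) = -2 + ((q + q) + q) = -2 + (2*q + q) = -2 + 3*q)
v = -44 (v = -4*(1*(-3)² + 2) = -4*(1*9 + 2) = -4*(9 + 2) = -4*11 = -44)
(v + R(U(3)))² = (-44 + (-2 + 3*5))² = (-44 + (-2 + 15))² = (-44 + 13)² = (-31)² = 961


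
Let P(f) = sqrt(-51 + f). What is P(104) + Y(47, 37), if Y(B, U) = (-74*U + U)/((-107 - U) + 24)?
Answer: 2701/120 + sqrt(53) ≈ 29.788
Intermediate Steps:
Y(B, U) = -73*U/(-83 - U) (Y(B, U) = (-73*U)/(-83 - U) = -73*U/(-83 - U))
P(104) + Y(47, 37) = sqrt(-51 + 104) + 73*37/(83 + 37) = sqrt(53) + 73*37/120 = sqrt(53) + 73*37*(1/120) = sqrt(53) + 2701/120 = 2701/120 + sqrt(53)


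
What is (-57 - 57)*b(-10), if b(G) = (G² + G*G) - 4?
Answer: -22344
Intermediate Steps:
b(G) = -4 + 2*G² (b(G) = (G² + G²) - 4 = 2*G² - 4 = -4 + 2*G²)
(-57 - 57)*b(-10) = (-57 - 57)*(-4 + 2*(-10)²) = -114*(-4 + 2*100) = -114*(-4 + 200) = -114*196 = -22344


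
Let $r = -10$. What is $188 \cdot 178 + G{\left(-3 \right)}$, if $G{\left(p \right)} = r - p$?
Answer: $33457$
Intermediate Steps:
$G{\left(p \right)} = -10 - p$
$188 \cdot 178 + G{\left(-3 \right)} = 188 \cdot 178 - 7 = 33464 + \left(-10 + 3\right) = 33464 - 7 = 33457$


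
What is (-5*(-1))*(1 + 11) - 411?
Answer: -351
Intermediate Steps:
(-5*(-1))*(1 + 11) - 411 = 5*12 - 411 = 60 - 411 = -351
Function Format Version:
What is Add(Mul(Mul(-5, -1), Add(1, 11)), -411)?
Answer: -351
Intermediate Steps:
Add(Mul(Mul(-5, -1), Add(1, 11)), -411) = Add(Mul(5, 12), -411) = Add(60, -411) = -351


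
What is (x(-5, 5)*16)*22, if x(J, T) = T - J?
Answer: 3520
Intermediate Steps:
(x(-5, 5)*16)*22 = ((5 - 1*(-5))*16)*22 = ((5 + 5)*16)*22 = (10*16)*22 = 160*22 = 3520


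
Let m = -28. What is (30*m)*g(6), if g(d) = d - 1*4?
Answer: -1680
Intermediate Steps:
g(d) = -4 + d (g(d) = d - 4 = -4 + d)
(30*m)*g(6) = (30*(-28))*(-4 + 6) = -840*2 = -1680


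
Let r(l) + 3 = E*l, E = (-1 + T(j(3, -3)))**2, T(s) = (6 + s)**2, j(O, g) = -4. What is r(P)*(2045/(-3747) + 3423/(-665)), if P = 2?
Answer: -2026558/23731 ≈ -85.397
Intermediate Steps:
E = 9 (E = (-1 + (6 - 4)**2)**2 = (-1 + 2**2)**2 = (-1 + 4)**2 = 3**2 = 9)
r(l) = -3 + 9*l
r(P)*(2045/(-3747) + 3423/(-665)) = (-3 + 9*2)*(2045/(-3747) + 3423/(-665)) = (-3 + 18)*(2045*(-1/3747) + 3423*(-1/665)) = 15*(-2045/3747 - 489/95) = 15*(-2026558/355965) = -2026558/23731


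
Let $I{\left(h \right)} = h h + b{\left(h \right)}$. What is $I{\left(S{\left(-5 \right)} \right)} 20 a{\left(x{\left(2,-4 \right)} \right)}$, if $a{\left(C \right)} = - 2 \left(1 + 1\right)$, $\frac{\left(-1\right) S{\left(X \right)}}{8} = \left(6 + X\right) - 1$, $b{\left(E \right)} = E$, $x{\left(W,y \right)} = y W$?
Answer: $0$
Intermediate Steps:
$x{\left(W,y \right)} = W y$
$S{\left(X \right)} = -40 - 8 X$ ($S{\left(X \right)} = - 8 \left(\left(6 + X\right) - 1\right) = - 8 \left(5 + X\right) = -40 - 8 X$)
$I{\left(h \right)} = h + h^{2}$ ($I{\left(h \right)} = h h + h = h^{2} + h = h + h^{2}$)
$a{\left(C \right)} = -4$ ($a{\left(C \right)} = \left(-2\right) 2 = -4$)
$I{\left(S{\left(-5 \right)} \right)} 20 a{\left(x{\left(2,-4 \right)} \right)} = \left(-40 - -40\right) \left(1 - 0\right) 20 \left(-4\right) = \left(-40 + 40\right) \left(1 + \left(-40 + 40\right)\right) 20 \left(-4\right) = 0 \left(1 + 0\right) 20 \left(-4\right) = 0 \cdot 1 \cdot 20 \left(-4\right) = 0 \cdot 20 \left(-4\right) = 0 \left(-4\right) = 0$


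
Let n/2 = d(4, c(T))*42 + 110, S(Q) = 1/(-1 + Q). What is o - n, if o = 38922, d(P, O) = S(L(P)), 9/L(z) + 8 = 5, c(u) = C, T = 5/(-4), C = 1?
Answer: 38723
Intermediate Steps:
T = -5/4 (T = 5*(-¼) = -5/4 ≈ -1.2500)
c(u) = 1
L(z) = -3 (L(z) = 9/(-8 + 5) = 9/(-3) = 9*(-⅓) = -3)
d(P, O) = -¼ (d(P, O) = 1/(-1 - 3) = 1/(-4) = -¼)
n = 199 (n = 2*(-¼*42 + 110) = 2*(-21/2 + 110) = 2*(199/2) = 199)
o - n = 38922 - 1*199 = 38922 - 199 = 38723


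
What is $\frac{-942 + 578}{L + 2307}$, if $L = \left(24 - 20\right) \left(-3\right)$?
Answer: $- \frac{364}{2295} \approx -0.15861$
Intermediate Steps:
$L = -12$ ($L = 4 \left(-3\right) = -12$)
$\frac{-942 + 578}{L + 2307} = \frac{-942 + 578}{-12 + 2307} = - \frac{364}{2295}$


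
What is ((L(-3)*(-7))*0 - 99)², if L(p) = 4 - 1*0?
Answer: 9801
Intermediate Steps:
L(p) = 4 (L(p) = 4 + 0 = 4)
((L(-3)*(-7))*0 - 99)² = ((4*(-7))*0 - 99)² = (-28*0 - 99)² = (0 - 99)² = (-99)² = 9801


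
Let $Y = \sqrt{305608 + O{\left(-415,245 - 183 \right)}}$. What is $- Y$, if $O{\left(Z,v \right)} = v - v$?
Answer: $- 2 \sqrt{76402} \approx -552.82$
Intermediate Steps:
$O{\left(Z,v \right)} = 0$
$Y = 2 \sqrt{76402}$ ($Y = \sqrt{305608 + 0} = \sqrt{305608} = 2 \sqrt{76402} \approx 552.82$)
$- Y = - 2 \sqrt{76402}$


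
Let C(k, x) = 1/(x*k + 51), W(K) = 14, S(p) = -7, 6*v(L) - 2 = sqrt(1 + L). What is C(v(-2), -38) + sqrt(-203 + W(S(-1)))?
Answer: 345/13586 + 57*I/13586 + 3*I*sqrt(21) ≈ 0.025394 + 13.752*I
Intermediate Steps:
v(L) = 1/3 + sqrt(1 + L)/6
C(k, x) = 1/(51 + k*x) (C(k, x) = 1/(k*x + 51) = 1/(51 + k*x))
C(v(-2), -38) + sqrt(-203 + W(S(-1))) = 1/(51 + (1/3 + sqrt(1 - 2)/6)*(-38)) + sqrt(-203 + 14) = 1/(51 + (1/3 + sqrt(-1)/6)*(-38)) + sqrt(-189) = 1/(51 + (1/3 + I/6)*(-38)) + 3*I*sqrt(21) = 1/(51 + (-38/3 - 19*I/3)) + 3*I*sqrt(21) = 1/(115/3 - 19*I/3) + 3*I*sqrt(21) = 9*(115/3 + 19*I/3)/13586 + 3*I*sqrt(21)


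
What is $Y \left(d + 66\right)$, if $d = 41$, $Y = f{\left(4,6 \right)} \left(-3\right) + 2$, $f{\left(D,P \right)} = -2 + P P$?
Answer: $-10700$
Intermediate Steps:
$f{\left(D,P \right)} = -2 + P^{2}$
$Y = -100$ ($Y = \left(-2 + 6^{2}\right) \left(-3\right) + 2 = \left(-2 + 36\right) \left(-3\right) + 2 = 34 \left(-3\right) + 2 = -102 + 2 = -100$)
$Y \left(d + 66\right) = - 100 \left(41 + 66\right) = \left(-100\right) 107 = -10700$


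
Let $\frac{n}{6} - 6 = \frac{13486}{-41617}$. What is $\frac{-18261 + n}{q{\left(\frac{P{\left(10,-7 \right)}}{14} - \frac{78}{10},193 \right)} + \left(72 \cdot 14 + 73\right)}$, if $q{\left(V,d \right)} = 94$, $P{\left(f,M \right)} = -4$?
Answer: $- \frac{758550741}{48899975} \approx -15.512$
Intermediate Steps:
$n = \frac{1417296}{41617}$ ($n = 36 + 6 \frac{13486}{-41617} = 36 + 6 \cdot 13486 \left(- \frac{1}{41617}\right) = 36 + 6 \left(- \frac{13486}{41617}\right) = 36 - \frac{80916}{41617} = \frac{1417296}{41617} \approx 34.056$)
$\frac{-18261 + n}{q{\left(\frac{P{\left(10,-7 \right)}}{14} - \frac{78}{10},193 \right)} + \left(72 \cdot 14 + 73\right)} = \frac{-18261 + \frac{1417296}{41617}}{94 + \left(72 \cdot 14 + 73\right)} = - \frac{758550741}{41617 \left(94 + \left(1008 + 73\right)\right)} = - \frac{758550741}{41617 \left(94 + 1081\right)} = - \frac{758550741}{41617 \cdot 1175} = \left(- \frac{758550741}{41617}\right) \frac{1}{1175} = - \frac{758550741}{48899975}$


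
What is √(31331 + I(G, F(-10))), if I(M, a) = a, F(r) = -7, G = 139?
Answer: 2*√7831 ≈ 176.99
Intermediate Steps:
√(31331 + I(G, F(-10))) = √(31331 - 7) = √31324 = 2*√7831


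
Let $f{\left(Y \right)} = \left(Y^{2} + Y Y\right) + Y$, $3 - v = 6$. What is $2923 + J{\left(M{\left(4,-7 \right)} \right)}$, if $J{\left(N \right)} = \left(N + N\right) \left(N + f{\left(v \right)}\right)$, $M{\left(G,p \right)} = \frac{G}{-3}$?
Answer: $\frac{25979}{9} \approx 2886.6$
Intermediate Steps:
$v = -3$ ($v = 3 - 6 = -3$)
$M{\left(G,p \right)} = - \frac{G}{3}$ ($M{\left(G,p \right)} = G \left(- \frac{1}{3}\right) = - \frac{G}{3}$)
$f{\left(Y \right)} = Y + 2 Y^{2}$ ($f{\left(Y \right)} = \left(Y^{2} + Y^{2}\right) + Y = 2 Y^{2} + Y = Y + 2 Y^{2}$)
$J{\left(N \right)} = 2 N \left(15 + N\right)$ ($J{\left(N \right)} = \left(N + N\right) \left(N - 3 \left(1 + 2 \left(-3\right)\right)\right) = 2 N \left(N - 3 \left(1 - 6\right)\right) = 2 N \left(N - -15\right) = 2 N \left(N + 15\right) = 2 N \left(15 + N\right)$)
$2923 + J{\left(M{\left(4,-7 \right)} \right)} = 2923 + 2 \left(\left(- \frac{1}{3}\right) 4\right) \left(15 - \frac{4}{3}\right) = 2923 + 2 \left(- \frac{4}{3}\right) \left(15 - \frac{4}{3}\right) = 2923 + 2 \left(- \frac{4}{3}\right) \frac{41}{3} = 2923 - \frac{328}{9} = \frac{25979}{9}$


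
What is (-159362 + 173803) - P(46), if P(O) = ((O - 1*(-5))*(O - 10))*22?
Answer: -25951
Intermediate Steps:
P(O) = 22*(-10 + O)*(5 + O) (P(O) = ((O + 5)*(-10 + O))*22 = ((5 + O)*(-10 + O))*22 = ((-10 + O)*(5 + O))*22 = 22*(-10 + O)*(5 + O))
(-159362 + 173803) - P(46) = (-159362 + 173803) - (-1100 - 110*46 + 22*46²) = 14441 - (-1100 - 5060 + 22*2116) = 14441 - (-1100 - 5060 + 46552) = 14441 - 1*40392 = 14441 - 40392 = -25951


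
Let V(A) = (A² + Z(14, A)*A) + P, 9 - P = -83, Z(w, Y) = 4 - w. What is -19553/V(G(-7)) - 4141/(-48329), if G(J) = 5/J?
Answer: -46283649410/235990507 ≈ -196.13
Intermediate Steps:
P = 92 (P = 9 - 1*(-83) = 9 + 83 = 92)
V(A) = 92 + A² - 10*A (V(A) = (A² + (4 - 1*14)*A) + 92 = (A² + (4 - 14)*A) + 92 = (A² - 10*A) + 92 = 92 + A² - 10*A)
-19553/V(G(-7)) - 4141/(-48329) = -19553/(92 + (5/(-7))² - 50/(-7)) - 4141/(-48329) = -19553/(92 + (5*(-⅐))² - 50*(-1)/7) - 4141*(-1/48329) = -19553/(92 + (-5/7)² - 10*(-5/7)) + 4141/48329 = -19553/(92 + 25/49 + 50/7) + 4141/48329 = -19553/4883/49 + 4141/48329 = -19553*49/4883 + 4141/48329 = -958097/4883 + 4141/48329 = -46283649410/235990507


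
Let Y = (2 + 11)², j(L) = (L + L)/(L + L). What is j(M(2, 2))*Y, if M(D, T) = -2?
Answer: 169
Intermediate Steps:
j(L) = 1 (j(L) = (2*L)/((2*L)) = (2*L)*(1/(2*L)) = 1)
Y = 169 (Y = 13² = 169)
j(M(2, 2))*Y = 1*169 = 169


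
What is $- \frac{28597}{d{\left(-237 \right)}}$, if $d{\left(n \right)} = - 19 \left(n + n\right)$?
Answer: $- \frac{28597}{9006} \approx -3.1753$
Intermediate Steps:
$d{\left(n \right)} = - 38 n$ ($d{\left(n \right)} = - 19 \cdot 2 n = - 38 n$)
$- \frac{28597}{d{\left(-237 \right)}} = - \frac{28597}{\left(-38\right) \left(-237\right)} = - \frac{28597}{9006}$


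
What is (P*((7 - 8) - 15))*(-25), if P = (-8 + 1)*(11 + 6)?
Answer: -47600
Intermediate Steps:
P = -119 (P = -7*17 = -119)
(P*((7 - 8) - 15))*(-25) = -119*((7 - 8) - 15)*(-25) = -119*(-1 - 15)*(-25) = -119*(-16)*(-25) = 1904*(-25) = -47600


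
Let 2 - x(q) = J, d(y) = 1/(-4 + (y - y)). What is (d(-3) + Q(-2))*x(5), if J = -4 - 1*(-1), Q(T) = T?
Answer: -45/4 ≈ -11.250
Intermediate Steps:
d(y) = -¼ (d(y) = 1/(-4 + 0) = 1/(-4) = -¼)
J = -3 (J = -4 + 1 = -3)
x(q) = 5 (x(q) = 2 - 1*(-3) = 2 + 3 = 5)
(d(-3) + Q(-2))*x(5) = (-¼ - 2)*5 = -9/4*5 = -45/4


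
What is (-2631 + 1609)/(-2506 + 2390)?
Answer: 511/58 ≈ 8.8103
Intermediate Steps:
(-2631 + 1609)/(-2506 + 2390) = -1022/(-116) = -1022*(-1/116) = 511/58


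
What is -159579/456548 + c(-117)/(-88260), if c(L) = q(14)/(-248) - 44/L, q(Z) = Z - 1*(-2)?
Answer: -2554239449591/7307484917148 ≈ -0.34954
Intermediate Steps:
q(Z) = 2 + Z (q(Z) = Z + 2 = 2 + Z)
c(L) = -2/31 - 44/L (c(L) = (2 + 14)/(-248) - 44/L = 16*(-1/248) - 44/L = -2/31 - 44/L)
-159579/456548 + c(-117)/(-88260) = -159579/456548 + (-2/31 - 44/(-117))/(-88260) = -159579*1/456548 + (-2/31 - 44*(-1/117))*(-1/88260) = -159579/456548 + (-2/31 + 44/117)*(-1/88260) = -159579/456548 + (1130/3627)*(-1/88260) = -159579/456548 - 113/32011902 = -2554239449591/7307484917148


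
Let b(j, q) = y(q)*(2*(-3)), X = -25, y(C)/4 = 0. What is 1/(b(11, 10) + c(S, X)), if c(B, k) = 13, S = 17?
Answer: 1/13 ≈ 0.076923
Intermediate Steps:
y(C) = 0 (y(C) = 4*0 = 0)
b(j, q) = 0 (b(j, q) = 0*(2*(-3)) = 0*(-6) = 0)
1/(b(11, 10) + c(S, X)) = 1/(0 + 13) = 1/13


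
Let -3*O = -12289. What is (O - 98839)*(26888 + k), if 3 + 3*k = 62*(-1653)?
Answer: 689252900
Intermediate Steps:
O = 12289/3 (O = -⅓*(-12289) = 12289/3 ≈ 4096.3)
k = -34163 (k = -1 + (62*(-1653))/3 = -1 + (⅓)*(-102486) = -1 - 34162 = -34163)
(O - 98839)*(26888 + k) = (12289/3 - 98839)*(26888 - 34163) = -284228/3*(-7275) = 689252900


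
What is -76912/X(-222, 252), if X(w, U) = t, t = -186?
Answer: 38456/93 ≈ 413.51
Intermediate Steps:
X(w, U) = -186
-76912/X(-222, 252) = -76912/(-186) = -76912*(-1/186) = 38456/93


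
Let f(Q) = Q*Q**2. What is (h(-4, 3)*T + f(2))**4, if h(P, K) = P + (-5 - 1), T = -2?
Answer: 614656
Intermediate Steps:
h(P, K) = -6 + P (h(P, K) = P - 6 = -6 + P)
f(Q) = Q**3
(h(-4, 3)*T + f(2))**4 = ((-6 - 4)*(-2) + 2**3)**4 = (-10*(-2) + 8)**4 = (20 + 8)**4 = 28**4 = 614656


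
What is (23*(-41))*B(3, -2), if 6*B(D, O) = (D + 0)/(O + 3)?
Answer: -943/2 ≈ -471.50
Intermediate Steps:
B(D, O) = D/(6*(3 + O)) (B(D, O) = ((D + 0)/(O + 3))/6 = (D/(3 + O))/6 = D/(6*(3 + O)))
(23*(-41))*B(3, -2) = (23*(-41))*((⅙)*3/(3 - 2)) = -943*3/(6*1) = -943*3/6 = -943*½ = -943/2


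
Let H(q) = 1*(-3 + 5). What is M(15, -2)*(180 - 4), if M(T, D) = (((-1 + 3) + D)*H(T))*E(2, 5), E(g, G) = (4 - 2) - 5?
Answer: 0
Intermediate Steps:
H(q) = 2 (H(q) = 1*2 = 2)
E(g, G) = -3 (E(g, G) = 2 - 5 = -3)
M(T, D) = -12 - 6*D (M(T, D) = (((-1 + 3) + D)*2)*(-3) = ((2 + D)*2)*(-3) = (4 + 2*D)*(-3) = -12 - 6*D)
M(15, -2)*(180 - 4) = (-12 - 6*(-2))*(180 - 4) = (-12 + 12)*176 = 0*176 = 0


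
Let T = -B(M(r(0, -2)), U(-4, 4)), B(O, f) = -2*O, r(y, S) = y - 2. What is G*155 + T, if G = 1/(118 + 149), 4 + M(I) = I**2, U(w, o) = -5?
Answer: 155/267 ≈ 0.58052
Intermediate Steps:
r(y, S) = -2 + y
M(I) = -4 + I**2
T = 0 (T = -(-2)*(-4 + (-2 + 0)**2) = -(-2)*(-4 + (-2)**2) = -(-2)*(-4 + 4) = -(-2)*0 = -1*0 = 0)
G = 1/267 ≈ 0.0037453
G*155 + T = (1/267)*155 + 0 = 155/267 + 0 = 155/267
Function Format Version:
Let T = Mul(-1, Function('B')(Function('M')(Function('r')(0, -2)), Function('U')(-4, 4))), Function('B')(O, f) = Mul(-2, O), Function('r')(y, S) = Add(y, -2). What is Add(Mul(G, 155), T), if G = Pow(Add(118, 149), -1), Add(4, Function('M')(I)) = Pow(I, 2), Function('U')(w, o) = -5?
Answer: Rational(155, 267) ≈ 0.58052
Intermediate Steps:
Function('r')(y, S) = Add(-2, y)
Function('M')(I) = Add(-4, Pow(I, 2))
T = 0 (T = Mul(-1, Mul(-2, Add(-4, Pow(Add(-2, 0), 2)))) = Mul(-1, Mul(-2, Add(-4, Pow(-2, 2)))) = Mul(-1, Mul(-2, Add(-4, 4))) = Mul(-1, Mul(-2, 0)) = Mul(-1, 0) = 0)
G = Rational(1, 267) (G = Pow(267, -1) = Rational(1, 267) ≈ 0.0037453)
Add(Mul(G, 155), T) = Add(Mul(Rational(1, 267), 155), 0) = Add(Rational(155, 267), 0) = Rational(155, 267)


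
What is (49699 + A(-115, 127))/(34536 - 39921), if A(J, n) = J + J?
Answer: -49469/5385 ≈ -9.1864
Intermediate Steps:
A(J, n) = 2*J
(49699 + A(-115, 127))/(34536 - 39921) = (49699 + 2*(-115))/(34536 - 39921) = (49699 - 230)/(-5385) = 49469*(-1/5385) = -49469/5385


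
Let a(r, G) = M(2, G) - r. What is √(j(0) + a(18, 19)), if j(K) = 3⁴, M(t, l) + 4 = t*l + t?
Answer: 3*√11 ≈ 9.9499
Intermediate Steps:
M(t, l) = -4 + t + l*t (M(t, l) = -4 + (t*l + t) = -4 + (l*t + t) = -4 + (t + l*t) = -4 + t + l*t)
j(K) = 81
a(r, G) = -2 - r + 2*G (a(r, G) = (-4 + 2 + G*2) - r = (-4 + 2 + 2*G) - r = (-2 + 2*G) - r = -2 - r + 2*G)
√(j(0) + a(18, 19)) = √(81 + (-2 - 1*18 + 2*19)) = √(81 + (-2 - 18 + 38)) = √(81 + 18) = √99 = 3*√11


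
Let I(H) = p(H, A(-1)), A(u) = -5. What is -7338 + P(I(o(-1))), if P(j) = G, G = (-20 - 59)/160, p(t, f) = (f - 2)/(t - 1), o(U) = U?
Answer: -1174159/160 ≈ -7338.5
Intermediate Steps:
p(t, f) = (-2 + f)/(-1 + t)
I(H) = -7/(-1 + H) (I(H) = (-2 - 5)/(-1 + H) = -7/(-1 + H))
G = -79/160 (G = -79*1/160 = -79/160 ≈ -0.49375)
P(j) = -79/160
-7338 + P(I(o(-1))) = -7338 - 79/160 = -1174159/160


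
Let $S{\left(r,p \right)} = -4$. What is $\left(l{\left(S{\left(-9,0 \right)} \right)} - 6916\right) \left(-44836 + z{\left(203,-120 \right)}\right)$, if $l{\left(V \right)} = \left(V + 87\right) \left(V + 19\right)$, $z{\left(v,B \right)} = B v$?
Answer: $392410516$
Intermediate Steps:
$l{\left(V \right)} = \left(19 + V\right) \left(87 + V\right)$ ($l{\left(V \right)} = \left(87 + V\right) \left(19 + V\right) = \left(19 + V\right) \left(87 + V\right)$)
$\left(l{\left(S{\left(-9,0 \right)} \right)} - 6916\right) \left(-44836 + z{\left(203,-120 \right)}\right) = \left(\left(1653 + \left(-4\right)^{2} + 106 \left(-4\right)\right) - 6916\right) \left(-44836 - 24360\right) = \left(\left(1653 + 16 - 424\right) - 6916\right) \left(-44836 - 24360\right) = \left(1245 - 6916\right) \left(-69196\right) = \left(-5671\right) \left(-69196\right) = 392410516$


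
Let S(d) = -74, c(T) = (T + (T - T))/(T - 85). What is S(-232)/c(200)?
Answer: -851/20 ≈ -42.550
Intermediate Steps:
c(T) = T/(-85 + T) (c(T) = (T + 0)/(-85 + T) = T/(-85 + T))
S(-232)/c(200) = -74/(200/(-85 + 200)) = -74/(200/115) = -74/(200*(1/115)) = -74/40/23 = -74*23/40 = -851/20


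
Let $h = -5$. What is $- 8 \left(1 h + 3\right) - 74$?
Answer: $-58$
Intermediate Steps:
$- 8 \left(1 h + 3\right) - 74 = - 8 \left(1 \left(-5\right) + 3\right) - 74 = - 8 \left(-5 + 3\right) - 74 = \left(-8\right) \left(-2\right) - 74 = 16 - 74 = -58$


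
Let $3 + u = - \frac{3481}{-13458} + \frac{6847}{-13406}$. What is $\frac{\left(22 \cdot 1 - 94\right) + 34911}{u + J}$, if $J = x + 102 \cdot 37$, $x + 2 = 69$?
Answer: $\frac{1571395222593}{173099650946} \approx 9.078$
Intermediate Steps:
$x = 67$ ($x = -2 + 69 = 67$)
$u = - \frac{146683621}{45104487}$ ($u = -3 + \left(- \frac{3481}{-13458} + \frac{6847}{-13406}\right) = -3 + \left(\left(-3481\right) \left(- \frac{1}{13458}\right) + 6847 \left(- \frac{1}{13406}\right)\right) = -3 + \left(\frac{3481}{13458} - \frac{6847}{13406}\right) = -3 - \frac{11370160}{45104487} = - \frac{146683621}{45104487} \approx -3.2521$)
$J = 3841$ ($J = 67 + 102 \cdot 37 = 67 + 3774 = 3841$)
$\frac{\left(22 \cdot 1 - 94\right) + 34911}{u + J} = \frac{\left(22 \cdot 1 - 94\right) + 34911}{- \frac{146683621}{45104487} + 3841} = \frac{\left(22 - 94\right) + 34911}{\frac{173099650946}{45104487}} = \left(-72 + 34911\right) \frac{45104487}{173099650946} = 34839 \cdot \frac{45104487}{173099650946} = \frac{1571395222593}{173099650946}$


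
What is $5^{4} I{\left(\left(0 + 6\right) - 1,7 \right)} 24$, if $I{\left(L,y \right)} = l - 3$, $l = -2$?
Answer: $-75000$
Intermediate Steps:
$I{\left(L,y \right)} = -5$ ($I{\left(L,y \right)} = -2 - 3 = -5$)
$5^{4} I{\left(\left(0 + 6\right) - 1,7 \right)} 24 = 5^{4} \left(-5\right) 24 = 625 \left(-5\right) 24 = \left(-3125\right) 24 = -75000$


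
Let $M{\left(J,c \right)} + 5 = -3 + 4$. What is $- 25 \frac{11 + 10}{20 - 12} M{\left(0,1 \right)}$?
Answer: $\frac{525}{2} \approx 262.5$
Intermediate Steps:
$M{\left(J,c \right)} = -4$ ($M{\left(J,c \right)} = -5 + \left(-3 + 4\right) = -5 + 1 = -4$)
$- 25 \frac{11 + 10}{20 - 12} M{\left(0,1 \right)} = - 25 \frac{11 + 10}{20 - 12} \left(-4\right) = - 25 \cdot \frac{21}{8} \left(-4\right) = - 25 \cdot 21 \cdot \frac{1}{8} \left(-4\right) = \left(-25\right) \frac{21}{8} \left(-4\right) = \left(- \frac{525}{8}\right) \left(-4\right) = \frac{525}{2}$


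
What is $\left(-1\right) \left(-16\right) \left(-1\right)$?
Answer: $-16$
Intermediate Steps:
$\left(-1\right) \left(-16\right) \left(-1\right) = 16 \left(-1\right) = -16$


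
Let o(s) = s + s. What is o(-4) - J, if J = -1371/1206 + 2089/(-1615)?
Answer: -3616007/649230 ≈ -5.5697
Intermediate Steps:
o(s) = 2*s
J = -1577833/649230 (J = -1371*1/1206 + 2089*(-1/1615) = -457/402 - 2089/1615 = -1577833/649230 ≈ -2.4303)
o(-4) - J = 2*(-4) - 1*(-1577833/649230) = -8 + 1577833/649230 = -3616007/649230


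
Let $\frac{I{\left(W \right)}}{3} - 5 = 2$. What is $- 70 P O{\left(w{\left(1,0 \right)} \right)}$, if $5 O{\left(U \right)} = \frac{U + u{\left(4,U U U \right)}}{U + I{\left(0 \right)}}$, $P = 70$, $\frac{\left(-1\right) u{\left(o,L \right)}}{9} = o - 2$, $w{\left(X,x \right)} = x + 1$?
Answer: $\frac{8330}{11} \approx 757.27$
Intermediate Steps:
$w{\left(X,x \right)} = 1 + x$
$u{\left(o,L \right)} = 18 - 9 o$ ($u{\left(o,L \right)} = - 9 \left(o - 2\right) = - 9 \left(-2 + o\right) = 18 - 9 o$)
$I{\left(W \right)} = 21$ ($I{\left(W \right)} = 15 + 3 \cdot 2 = 15 + 6 = 21$)
$O{\left(U \right)} = \frac{-18 + U}{5 \left(21 + U\right)}$ ($O{\left(U \right)} = \frac{\left(U + \left(18 - 36\right)\right) \frac{1}{U + 21}}{5} = \frac{\left(U + \left(18 - 36\right)\right) \frac{1}{21 + U}}{5} = \frac{\left(U - 18\right) \frac{1}{21 + U}}{5} = \frac{\left(-18 + U\right) \frac{1}{21 + U}}{5} = \frac{\frac{1}{21 + U} \left(-18 + U\right)}{5} = \frac{-18 + U}{5 \left(21 + U\right)}$)
$- 70 P O{\left(w{\left(1,0 \right)} \right)} = \left(-70\right) 70 \frac{-18 + \left(1 + 0\right)}{5 \left(21 + \left(1 + 0\right)\right)} = - 4900 \frac{-18 + 1}{5 \left(21 + 1\right)} = - 4900 \cdot \frac{1}{5} \cdot \frac{1}{22} \left(-17\right) = \left(-4900\right) \left(- \frac{17}{110}\right) = \frac{8330}{11}$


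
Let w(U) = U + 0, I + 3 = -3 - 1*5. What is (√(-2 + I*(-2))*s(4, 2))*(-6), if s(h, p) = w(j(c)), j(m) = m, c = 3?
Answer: -36*√5 ≈ -80.498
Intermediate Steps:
I = -11 (I = -3 + (-3 - 1*5) = -3 + (-3 - 5) = -3 - 8 = -11)
w(U) = U
s(h, p) = 3
(√(-2 + I*(-2))*s(4, 2))*(-6) = (√(-2 - 11*(-2))*3)*(-6) = (√(-2 + 22)*3)*(-6) = (√20*3)*(-6) = ((2*√5)*3)*(-6) = (6*√5)*(-6) = -36*√5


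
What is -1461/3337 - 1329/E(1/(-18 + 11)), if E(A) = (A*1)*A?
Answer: -217310238/3337 ≈ -65121.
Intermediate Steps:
E(A) = A² (E(A) = A*A = A²)
-1461/3337 - 1329/E(1/(-18 + 11)) = -1461/3337 - 1329*(-18 + 11)² = -1461*1/3337 - 1329/((1/(-7))²) = -1461/3337 - 1329/((-⅐)²) = -1461/3337 - 1329/1/49 = -1461/3337 - 1329*49 = -1461/3337 - 65121 = -217310238/3337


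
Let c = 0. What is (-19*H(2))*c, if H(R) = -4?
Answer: 0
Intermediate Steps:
(-19*H(2))*c = -19*(-4)*0 = 76*0 = 0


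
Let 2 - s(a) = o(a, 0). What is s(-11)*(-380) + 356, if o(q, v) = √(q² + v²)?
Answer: 3776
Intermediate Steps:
s(a) = 2 - √(a²) (s(a) = 2 - √(a² + 0²) = 2 - √(a² + 0) = 2 - √(a²))
s(-11)*(-380) + 356 = (2 - √((-11)²))*(-380) + 356 = (2 - √121)*(-380) + 356 = (2 - 1*11)*(-380) + 356 = (2 - 11)*(-380) + 356 = -9*(-380) + 356 = 3420 + 356 = 3776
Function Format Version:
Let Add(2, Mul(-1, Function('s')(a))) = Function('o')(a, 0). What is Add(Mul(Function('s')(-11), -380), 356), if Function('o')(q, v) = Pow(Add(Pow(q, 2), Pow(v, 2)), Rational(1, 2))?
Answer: 3776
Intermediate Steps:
Function('s')(a) = Add(2, Mul(-1, Pow(Pow(a, 2), Rational(1, 2)))) (Function('s')(a) = Add(2, Mul(-1, Pow(Add(Pow(a, 2), Pow(0, 2)), Rational(1, 2)))) = Add(2, Mul(-1, Pow(Add(Pow(a, 2), 0), Rational(1, 2)))) = Add(2, Mul(-1, Pow(Pow(a, 2), Rational(1, 2)))))
Add(Mul(Function('s')(-11), -380), 356) = Add(Mul(Add(2, Mul(-1, Pow(Pow(-11, 2), Rational(1, 2)))), -380), 356) = Add(Mul(Add(2, Mul(-1, Pow(121, Rational(1, 2)))), -380), 356) = Add(Mul(Add(2, Mul(-1, 11)), -380), 356) = Add(Mul(Add(2, -11), -380), 356) = Add(Mul(-9, -380), 356) = Add(3420, 356) = 3776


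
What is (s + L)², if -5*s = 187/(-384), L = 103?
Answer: 39183014809/3686400 ≈ 10629.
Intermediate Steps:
s = 187/1920 (s = -187/(5*(-384)) = -187*(-1)/(5*384) = -⅕*(-187/384) = 187/1920 ≈ 0.097396)
(s + L)² = (187/1920 + 103)² = (197947/1920)² = 39183014809/3686400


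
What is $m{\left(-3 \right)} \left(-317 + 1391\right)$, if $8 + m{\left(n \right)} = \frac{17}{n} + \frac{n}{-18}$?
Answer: $-14499$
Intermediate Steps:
$m{\left(n \right)} = -8 + \frac{17}{n} - \frac{n}{18}$ ($m{\left(n \right)} = -8 + \left(\frac{17}{n} + \frac{n}{-18}\right) = -8 + \left(\frac{17}{n} + n \left(- \frac{1}{18}\right)\right) = -8 - \left(- \frac{17}{n} + \frac{n}{18}\right) = -8 + \frac{17}{n} - \frac{n}{18}$)
$m{\left(-3 \right)} \left(-317 + 1391\right) = \left(-8 + \frac{17}{-3} - - \frac{1}{6}\right) \left(-317 + 1391\right) = \left(-8 + 17 \left(- \frac{1}{3}\right) + \frac{1}{6}\right) 1074 = \left(-8 - \frac{17}{3} + \frac{1}{6}\right) 1074 = \left(- \frac{27}{2}\right) 1074 = -14499$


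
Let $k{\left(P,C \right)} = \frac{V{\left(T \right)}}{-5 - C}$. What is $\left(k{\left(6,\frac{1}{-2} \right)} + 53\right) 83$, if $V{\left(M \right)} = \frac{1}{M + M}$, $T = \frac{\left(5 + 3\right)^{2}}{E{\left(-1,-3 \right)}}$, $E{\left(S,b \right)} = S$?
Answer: $\frac{2533907}{576} \approx 4399.1$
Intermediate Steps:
$T = -64$ ($T = \frac{\left(5 + 3\right)^{2}}{-1} = 8^{2} \left(-1\right) = 64 \left(-1\right) = -64$)
$V{\left(M \right)} = \frac{1}{2 M}$
$k{\left(P,C \right)} = - \frac{1}{128 \left(-5 - C\right)}$ ($k{\left(P,C \right)} = \frac{\frac{1}{2} \frac{1}{-64}}{-5 - C} = \frac{\frac{1}{2} \left(- \frac{1}{64}\right)}{-5 - C} = - \frac{1}{128 \left(-5 - C\right)}$)
$\left(k{\left(6,\frac{1}{-2} \right)} + 53\right) 83 = \left(\frac{1}{128 \left(5 + \frac{1}{-2}\right)} + 53\right) 83 = \left(\frac{1}{128 \left(5 - \frac{1}{2}\right)} + 53\right) 83 = \left(\frac{1}{128 \cdot \frac{9}{2}} + 53\right) 83 = \left(\frac{1}{128} \cdot \frac{2}{9} + 53\right) 83 = \left(\frac{1}{576} + 53\right) 83 = \frac{30529}{576} \cdot 83 = \frac{2533907}{576}$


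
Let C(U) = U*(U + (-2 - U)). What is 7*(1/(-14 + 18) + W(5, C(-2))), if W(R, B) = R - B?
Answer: 35/4 ≈ 8.7500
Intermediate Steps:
C(U) = -2*U (C(U) = U*(-2) = -2*U)
7*(1/(-14 + 18) + W(5, C(-2))) = 7*(1/(-14 + 18) + (5 - (-2)*(-2))) = 7*(1/4 + (5 - 1*4)) = 7*(¼ + (5 - 4)) = 7*(¼ + 1) = 7*(5/4) = 35/4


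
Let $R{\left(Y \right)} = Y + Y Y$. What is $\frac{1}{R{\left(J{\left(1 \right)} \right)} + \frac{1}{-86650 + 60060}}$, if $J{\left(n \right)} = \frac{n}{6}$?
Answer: $\frac{478620}{93047} \approx 5.1439$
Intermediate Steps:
$J{\left(n \right)} = \frac{n}{6}$ ($J{\left(n \right)} = n \frac{1}{6} = \frac{n}{6}$)
$R{\left(Y \right)} = Y + Y^{2}$
$\frac{1}{R{\left(J{\left(1 \right)} \right)} + \frac{1}{-86650 + 60060}} = \frac{1}{\frac{1}{6} \cdot 1 \left(1 + \frac{1}{6} \cdot 1\right) + \frac{1}{-86650 + 60060}} = \frac{1}{\frac{1 + \frac{1}{6}}{6} + \frac{1}{-26590}} = \frac{1}{\frac{1}{6} \cdot \frac{7}{6} - \frac{1}{26590}} = \frac{1}{\frac{7}{36} - \frac{1}{26590}} = \frac{1}{\frac{93047}{478620}} = \frac{478620}{93047}$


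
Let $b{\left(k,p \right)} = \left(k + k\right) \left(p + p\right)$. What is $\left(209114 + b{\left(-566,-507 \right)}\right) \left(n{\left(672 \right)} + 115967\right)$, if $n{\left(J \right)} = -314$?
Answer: $156936726186$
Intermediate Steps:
$b{\left(k,p \right)} = 4 k p$ ($b{\left(k,p \right)} = 2 k 2 p = 4 k p$)
$\left(209114 + b{\left(-566,-507 \right)}\right) \left(n{\left(672 \right)} + 115967\right) = \left(209114 + 4 \left(-566\right) \left(-507\right)\right) \left(-314 + 115967\right) = \left(209114 + 1147848\right) 115653 = 1356962 \cdot 115653 = 156936726186$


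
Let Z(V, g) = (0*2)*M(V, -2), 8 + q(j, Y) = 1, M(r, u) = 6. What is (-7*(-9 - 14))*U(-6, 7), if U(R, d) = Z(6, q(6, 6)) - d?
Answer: -1127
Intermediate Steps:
q(j, Y) = -7 (q(j, Y) = -8 + 1 = -7)
Z(V, g) = 0 (Z(V, g) = (0*2)*6 = 0*6 = 0)
U(R, d) = -d (U(R, d) = 0 - d = -d)
(-7*(-9 - 14))*U(-6, 7) = (-7*(-9 - 14))*(-1*7) = -7*(-23)*(-7) = 161*(-7) = -1127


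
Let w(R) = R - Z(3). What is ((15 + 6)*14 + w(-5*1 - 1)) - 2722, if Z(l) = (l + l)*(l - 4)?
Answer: -2428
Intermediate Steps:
Z(l) = 2*l*(-4 + l) (Z(l) = (2*l)*(-4 + l) = 2*l*(-4 + l))
w(R) = 6 + R (w(R) = R - 2*3*(-4 + 3) = R - 2*3*(-1) = R - 1*(-6) = R + 6 = 6 + R)
((15 + 6)*14 + w(-5*1 - 1)) - 2722 = ((15 + 6)*14 + (6 + (-5*1 - 1))) - 2722 = (21*14 + (6 + (-5 - 1))) - 2722 = (294 + (6 - 6)) - 2722 = (294 + 0) - 2722 = 294 - 2722 = -2428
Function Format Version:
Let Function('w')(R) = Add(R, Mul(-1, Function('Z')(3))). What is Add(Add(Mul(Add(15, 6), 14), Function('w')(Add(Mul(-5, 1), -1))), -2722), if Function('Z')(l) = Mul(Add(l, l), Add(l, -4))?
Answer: -2428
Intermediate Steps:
Function('Z')(l) = Mul(2, l, Add(-4, l)) (Function('Z')(l) = Mul(Mul(2, l), Add(-4, l)) = Mul(2, l, Add(-4, l)))
Function('w')(R) = Add(6, R) (Function('w')(R) = Add(R, Mul(-1, Mul(2, 3, Add(-4, 3)))) = Add(R, Mul(-1, Mul(2, 3, -1))) = Add(R, Mul(-1, -6)) = Add(R, 6) = Add(6, R))
Add(Add(Mul(Add(15, 6), 14), Function('w')(Add(Mul(-5, 1), -1))), -2722) = Add(Add(Mul(Add(15, 6), 14), Add(6, Add(Mul(-5, 1), -1))), -2722) = Add(Add(Mul(21, 14), Add(6, Add(-5, -1))), -2722) = Add(Add(294, Add(6, -6)), -2722) = Add(Add(294, 0), -2722) = Add(294, -2722) = -2428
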